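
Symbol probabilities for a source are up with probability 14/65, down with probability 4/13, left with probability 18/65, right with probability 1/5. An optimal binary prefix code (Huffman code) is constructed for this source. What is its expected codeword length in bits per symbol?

2 bits/symbol

Repeatedly combine the two least-probable nodes; the expected code length is the sum of the merged weights.
merge 1/5 + 14/65 → 27/65
merge 18/65 + 4/13 → 38/65
merge 27/65 + 38/65 → 1
L = 27/65 + 38/65 + 1 = 2 bits/symbol.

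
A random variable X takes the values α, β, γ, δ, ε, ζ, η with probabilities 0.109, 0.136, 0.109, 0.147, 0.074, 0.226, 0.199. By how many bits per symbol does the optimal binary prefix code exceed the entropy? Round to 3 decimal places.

0.036 bits

Entropy H = −Σ p log₂ p ≈ 2.7215 bits.
Huffman merges: 37/500+109/1000→183/1000; 109/1000+17/125→49/200; 147/1000+183/1000→33/100; 199/1000+113/500→17/40; 49/200+33/100→23/40; 17/40+23/40→1. L = 1379/500 ≈ 2.7580.
L − H = 2.7580 − 2.7215 = 0.036 bits.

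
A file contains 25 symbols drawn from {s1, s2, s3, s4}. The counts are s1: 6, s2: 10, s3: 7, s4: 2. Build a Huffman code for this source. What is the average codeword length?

Probabilities are the counts divided by 25.
Repeatedly combine the two least-probable nodes; the expected code length is the sum of the merged weights.
merge 2/25 + 6/25 → 8/25
merge 7/25 + 8/25 → 3/5
merge 2/5 + 3/5 → 1
L = 8/25 + 3/5 + 1 = 48/25 = 1.92 bits/symbol.

1.92 bits/symbol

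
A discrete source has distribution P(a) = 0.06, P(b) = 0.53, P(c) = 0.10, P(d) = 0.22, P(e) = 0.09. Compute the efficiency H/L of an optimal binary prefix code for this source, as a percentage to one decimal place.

99.2%

Entropy H = −Σ p log₂ p ≈ 1.8544 bits.
Huffman merges: 3/50+9/100→3/20; 1/10+3/20→1/4; 11/50+1/4→47/100; 47/100+53/100→1. L = 187/100 ≈ 1.8700.
Efficiency = H/L = 1.8544/1.8700 = 99.2%.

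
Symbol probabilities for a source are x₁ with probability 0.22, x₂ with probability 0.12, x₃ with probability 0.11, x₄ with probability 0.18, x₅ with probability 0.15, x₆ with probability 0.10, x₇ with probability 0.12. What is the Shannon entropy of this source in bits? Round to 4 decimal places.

2.7530 bits

H = −Σ pᵢ log₂ pᵢ.
−0.22·log₂(0.22) = 0.4806
−0.12·log₂(0.12) = 0.3671
−0.11·log₂(0.11) = 0.3503
−0.18·log₂(0.18) = 0.4453
−0.15·log₂(0.15) = 0.4105
−0.10·log₂(0.10) = 0.3322
−0.12·log₂(0.12) = 0.3671
Sum ≈ 2.7530 → 2.7530 bits.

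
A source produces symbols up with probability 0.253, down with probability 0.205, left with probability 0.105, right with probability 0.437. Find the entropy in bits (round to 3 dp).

H = −Σ pᵢ log₂ pᵢ.
−0.253·log₂(0.253) = 0.5016
−0.205·log₂(0.205) = 0.4687
−0.105·log₂(0.105) = 0.3414
−0.437·log₂(0.437) = 0.5219
Sum ≈ 1.8337 → 1.834 bits.

1.834 bits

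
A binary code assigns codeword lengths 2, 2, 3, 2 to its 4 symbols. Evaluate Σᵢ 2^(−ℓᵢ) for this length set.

0.875

With common denominator 2^3 = 8: Σ 2^(−ℓᵢ) = 2/8 + 2/8 + 1/8 + 2/8 = 7/8 = 0.875.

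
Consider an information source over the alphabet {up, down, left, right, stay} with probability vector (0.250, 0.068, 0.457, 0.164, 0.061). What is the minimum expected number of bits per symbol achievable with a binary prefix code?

Repeatedly combine the two least-probable nodes; the expected code length is the sum of the merged weights.
merge 61/1000 + 17/250 → 129/1000
merge 129/1000 + 41/250 → 293/1000
merge 1/4 + 293/1000 → 543/1000
merge 457/1000 + 543/1000 → 1
L = 129/1000 + 293/1000 + 543/1000 + 1 = 393/200 = 1.965 bits/symbol.

1.965 bits/symbol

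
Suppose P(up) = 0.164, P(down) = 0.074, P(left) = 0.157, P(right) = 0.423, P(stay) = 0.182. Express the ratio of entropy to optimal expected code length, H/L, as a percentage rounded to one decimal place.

97.4%

Entropy H = −Σ p log₂ p ≈ 2.0975 bits.
Huffman merges: 37/500+157/1000→231/1000; 41/250+91/500→173/500; 231/1000+173/500→577/1000; 423/1000+577/1000→1. L = 1077/500 ≈ 2.1540.
Efficiency = H/L = 2.0975/2.1540 = 97.4%.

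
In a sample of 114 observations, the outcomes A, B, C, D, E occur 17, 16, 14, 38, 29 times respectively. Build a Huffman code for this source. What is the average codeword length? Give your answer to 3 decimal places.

2.263 bits/symbol

Probabilities are the counts divided by 114.
Repeatedly combine the two least-probable nodes; the expected code length is the sum of the merged weights.
merge 7/57 + 8/57 → 5/19
merge 17/114 + 29/114 → 23/57
merge 5/19 + 1/3 → 34/57
merge 23/57 + 34/57 → 1
L = 5/19 + 23/57 + 34/57 + 1 = 43/19 ≈ 2.263 bits/symbol.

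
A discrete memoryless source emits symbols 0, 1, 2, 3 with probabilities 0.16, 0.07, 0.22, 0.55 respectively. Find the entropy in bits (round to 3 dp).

H = −Σ pᵢ log₂ pᵢ.
−0.16·log₂(0.16) = 0.4230
−0.07·log₂(0.07) = 0.2686
−0.22·log₂(0.22) = 0.4806
−0.55·log₂(0.55) = 0.4744
Sum ≈ 1.6465 → 1.647 bits.

1.647 bits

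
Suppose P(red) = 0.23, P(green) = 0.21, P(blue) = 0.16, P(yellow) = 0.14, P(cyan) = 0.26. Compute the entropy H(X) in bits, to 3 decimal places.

H = −Σ pᵢ log₂ pᵢ.
−0.23·log₂(0.23) = 0.4877
−0.21·log₂(0.21) = 0.4728
−0.16·log₂(0.16) = 0.4230
−0.14·log₂(0.14) = 0.3971
−0.26·log₂(0.26) = 0.5053
Sum ≈ 2.2859 → 2.286 bits.

2.286 bits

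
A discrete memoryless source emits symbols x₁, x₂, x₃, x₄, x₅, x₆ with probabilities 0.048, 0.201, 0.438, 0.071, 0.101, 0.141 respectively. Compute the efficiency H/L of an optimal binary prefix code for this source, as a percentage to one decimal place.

Entropy H = −Σ p log₂ p ≈ 2.2007 bits.
Huffman merges: 6/125+71/1000→119/1000; 101/1000+119/1000→11/50; 141/1000+201/1000→171/500; 11/50+171/500→281/500; 219/500+281/500→1. L = 2243/1000 ≈ 2.2430.
Efficiency = H/L = 2.2007/2.2430 = 98.1%.

98.1%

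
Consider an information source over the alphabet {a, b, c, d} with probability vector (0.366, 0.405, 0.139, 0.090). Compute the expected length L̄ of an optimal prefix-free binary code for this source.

Repeatedly combine the two least-probable nodes; the expected code length is the sum of the merged weights.
merge 9/100 + 139/1000 → 229/1000
merge 229/1000 + 183/500 → 119/200
merge 81/200 + 119/200 → 1
L = 229/1000 + 119/200 + 1 = 228/125 = 1.824 bits/symbol.

1.824 bits/symbol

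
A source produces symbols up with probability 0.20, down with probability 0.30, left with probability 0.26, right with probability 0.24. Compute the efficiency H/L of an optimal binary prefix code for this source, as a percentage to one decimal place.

Entropy H = −Σ p log₂ p ≈ 1.9849 bits.
Huffman merges: 1/5+6/25→11/25; 13/50+3/10→14/25; 11/25+14/25→1. L = 2 ≈ 2.0000.
Efficiency = H/L = 1.9849/2.0000 = 99.2%.

99.2%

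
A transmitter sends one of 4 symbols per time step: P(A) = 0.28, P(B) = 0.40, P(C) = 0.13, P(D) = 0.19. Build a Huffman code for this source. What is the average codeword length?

1.92 bits/symbol

Repeatedly combine the two least-probable nodes; the expected code length is the sum of the merged weights.
merge 13/100 + 19/100 → 8/25
merge 7/25 + 8/25 → 3/5
merge 2/5 + 3/5 → 1
L = 8/25 + 3/5 + 1 = 48/25 = 1.92 bits/symbol.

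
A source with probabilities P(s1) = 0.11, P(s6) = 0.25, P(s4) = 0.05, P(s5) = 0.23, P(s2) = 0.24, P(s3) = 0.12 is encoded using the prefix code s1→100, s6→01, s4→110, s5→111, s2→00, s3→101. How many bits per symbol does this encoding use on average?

L̄ = Σ pᵢ·ℓᵢ = 0.11·3 + 0.25·2 + 0.05·3 + 0.23·3 + 0.24·2 + 0.12·3 = 2.51 bits/symbol.

2.51 bits/symbol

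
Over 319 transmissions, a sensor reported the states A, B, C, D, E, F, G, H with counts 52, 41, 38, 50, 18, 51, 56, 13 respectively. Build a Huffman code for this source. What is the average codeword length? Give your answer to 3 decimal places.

2.922 bits/symbol

Probabilities are the counts divided by 319.
Repeatedly combine the two least-probable nodes; the expected code length is the sum of the merged weights.
merge 13/319 + 18/319 → 31/319
merge 31/319 + 38/319 → 69/319
merge 41/319 + 50/319 → 91/319
merge 51/319 + 52/319 → 103/319
merge 56/319 + 69/319 → 125/319
merge 91/319 + 103/319 → 194/319
merge 125/319 + 194/319 → 1
L = 31/319 + 69/319 + 91/319 + 103/319 + 125/319 + 194/319 + 1 = 932/319 ≈ 2.922 bits/symbol.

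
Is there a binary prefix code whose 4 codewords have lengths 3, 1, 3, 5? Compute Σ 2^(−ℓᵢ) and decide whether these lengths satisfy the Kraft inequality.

0.78125; yes

With common denominator 2^5 = 32: Σ 2^(−ℓᵢ) = 4/32 + 16/32 + 4/32 + 1/32 = 25/32 = 0.78125.
Kraft's inequality requires Σ ≤ 1; here Σ = 0.78125 ≤ 1, so such a prefix code exists.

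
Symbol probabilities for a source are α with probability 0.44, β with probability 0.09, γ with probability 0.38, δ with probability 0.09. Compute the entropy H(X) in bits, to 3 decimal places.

1.677 bits

H = −Σ pᵢ log₂ pᵢ.
−0.44·log₂(0.44) = 0.5211
−0.09·log₂(0.09) = 0.3127
−0.38·log₂(0.38) = 0.5305
−0.09·log₂(0.09) = 0.3127
Sum ≈ 1.6769 → 1.677 bits.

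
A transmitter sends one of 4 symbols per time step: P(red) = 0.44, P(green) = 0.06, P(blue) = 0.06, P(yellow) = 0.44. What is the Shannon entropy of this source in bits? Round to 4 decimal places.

1.5294 bits

H = −Σ pᵢ log₂ pᵢ.
−0.44·log₂(0.44) = 0.5211
−0.06·log₂(0.06) = 0.2435
−0.06·log₂(0.06) = 0.2435
−0.44·log₂(0.44) = 0.5211
Sum ≈ 1.5294 → 1.5294 bits.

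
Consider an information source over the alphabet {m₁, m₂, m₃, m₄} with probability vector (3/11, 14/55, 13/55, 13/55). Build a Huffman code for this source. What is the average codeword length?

Repeatedly combine the two least-probable nodes; the expected code length is the sum of the merged weights.
merge 13/55 + 13/55 → 26/55
merge 14/55 + 3/11 → 29/55
merge 26/55 + 29/55 → 1
L = 26/55 + 29/55 + 1 = 2 bits/symbol.

2 bits/symbol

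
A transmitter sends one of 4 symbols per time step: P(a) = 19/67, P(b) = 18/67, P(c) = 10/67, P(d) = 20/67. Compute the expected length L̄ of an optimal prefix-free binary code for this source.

Repeatedly combine the two least-probable nodes; the expected code length is the sum of the merged weights.
merge 10/67 + 18/67 → 28/67
merge 19/67 + 20/67 → 39/67
merge 28/67 + 39/67 → 1
L = 28/67 + 39/67 + 1 = 2 bits/symbol.

2 bits/symbol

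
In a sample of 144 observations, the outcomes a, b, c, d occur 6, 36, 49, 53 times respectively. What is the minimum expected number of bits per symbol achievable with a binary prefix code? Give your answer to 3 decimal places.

Probabilities are the counts divided by 144.
Repeatedly combine the two least-probable nodes; the expected code length is the sum of the merged weights.
merge 1/24 + 1/4 → 7/24
merge 7/24 + 49/144 → 91/144
merge 53/144 + 91/144 → 1
L = 7/24 + 91/144 + 1 = 277/144 ≈ 1.924 bits/symbol.

1.924 bits/symbol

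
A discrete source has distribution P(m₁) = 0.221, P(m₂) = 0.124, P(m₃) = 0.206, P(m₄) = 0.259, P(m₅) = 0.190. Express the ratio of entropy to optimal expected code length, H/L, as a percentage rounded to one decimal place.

Entropy H = −Σ p log₂ p ≈ 2.2843 bits.
Huffman merges: 31/250+19/100→157/500; 103/500+221/1000→427/1000; 259/1000+157/500→573/1000; 427/1000+573/1000→1. L = 1157/500 ≈ 2.3140.
Efficiency = H/L = 2.2843/2.3140 = 98.7%.

98.7%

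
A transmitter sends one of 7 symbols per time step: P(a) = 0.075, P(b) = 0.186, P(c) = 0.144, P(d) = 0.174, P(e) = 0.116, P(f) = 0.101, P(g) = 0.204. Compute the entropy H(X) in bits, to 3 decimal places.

H = −Σ pᵢ log₂ pᵢ.
−0.075·log₂(0.075) = 0.2803
−0.186·log₂(0.186) = 0.4514
−0.144·log₂(0.144) = 0.4026
−0.174·log₂(0.174) = 0.4390
−0.116·log₂(0.116) = 0.3605
−0.101·log₂(0.101) = 0.3341
−0.204·log₂(0.204) = 0.4678
Sum ≈ 2.7356 → 2.736 bits.

2.736 bits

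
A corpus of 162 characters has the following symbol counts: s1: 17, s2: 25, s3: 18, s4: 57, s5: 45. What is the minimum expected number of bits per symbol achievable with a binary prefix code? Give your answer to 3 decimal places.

2.216 bits/symbol

Probabilities are the counts divided by 162.
Repeatedly combine the two least-probable nodes; the expected code length is the sum of the merged weights.
merge 17/162 + 1/9 → 35/162
merge 25/162 + 35/162 → 10/27
merge 5/18 + 19/54 → 17/27
merge 10/27 + 17/27 → 1
L = 35/162 + 10/27 + 17/27 + 1 = 359/162 ≈ 2.216 bits/symbol.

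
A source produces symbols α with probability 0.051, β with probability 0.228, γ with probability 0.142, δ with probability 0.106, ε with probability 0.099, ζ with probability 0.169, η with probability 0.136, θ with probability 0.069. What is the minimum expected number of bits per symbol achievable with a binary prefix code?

Repeatedly combine the two least-probable nodes; the expected code length is the sum of the merged weights.
merge 51/1000 + 69/1000 → 3/25
merge 99/1000 + 53/500 → 41/200
merge 3/25 + 17/125 → 32/125
merge 71/500 + 169/1000 → 311/1000
merge 41/200 + 57/250 → 433/1000
merge 32/125 + 311/1000 → 567/1000
merge 433/1000 + 567/1000 → 1
L = 3/25 + 41/200 + 32/125 + 311/1000 + 433/1000 + 567/1000 + 1 = 723/250 = 2.892 bits/symbol.

2.892 bits/symbol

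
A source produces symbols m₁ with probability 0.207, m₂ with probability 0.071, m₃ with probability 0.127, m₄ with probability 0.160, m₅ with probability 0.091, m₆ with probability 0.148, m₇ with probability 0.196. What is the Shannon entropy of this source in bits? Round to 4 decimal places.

H = −Σ pᵢ log₂ pᵢ.
−0.207·log₂(0.207) = 0.4704
−0.071·log₂(0.071) = 0.2709
−0.127·log₂(0.127) = 0.3781
−0.160·log₂(0.160) = 0.4230
−0.091·log₂(0.091) = 0.3147
−0.148·log₂(0.148) = 0.4079
−0.196·log₂(0.196) = 0.4608
Sum ≈ 2.7258 → 2.7258 bits.

2.7258 bits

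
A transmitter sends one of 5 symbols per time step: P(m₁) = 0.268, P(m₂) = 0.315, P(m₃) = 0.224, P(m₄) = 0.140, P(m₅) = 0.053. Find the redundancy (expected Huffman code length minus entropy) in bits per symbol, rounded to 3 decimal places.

0.054 bits

Entropy H = −Σ p log₂ p ≈ 2.1393 bits.
Huffman merges: 53/1000+7/50→193/1000; 193/1000+28/125→417/1000; 67/250+63/200→583/1000; 417/1000+583/1000→1. L = 2193/1000 ≈ 2.1930.
L − H = 2.1930 − 2.1393 = 0.054 bits.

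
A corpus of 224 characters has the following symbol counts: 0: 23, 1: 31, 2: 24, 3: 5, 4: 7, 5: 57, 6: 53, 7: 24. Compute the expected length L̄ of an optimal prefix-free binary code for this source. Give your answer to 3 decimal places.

Probabilities are the counts divided by 224.
Repeatedly combine the two least-probable nodes; the expected code length is the sum of the merged weights.
merge 5/224 + 1/32 → 3/56
merge 3/56 + 23/224 → 5/32
merge 3/28 + 3/28 → 3/14
merge 31/224 + 5/32 → 33/112
merge 3/14 + 53/224 → 101/224
merge 57/224 + 33/112 → 123/224
merge 101/224 + 123/224 → 1
L = 3/56 + 5/32 + 3/14 + 33/112 + 101/224 + 123/224 + 1 = 87/32 ≈ 2.719 bits/symbol.

2.719 bits/symbol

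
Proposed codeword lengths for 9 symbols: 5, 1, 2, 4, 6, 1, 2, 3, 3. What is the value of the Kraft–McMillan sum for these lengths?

With common denominator 2^6 = 64: Σ 2^(−ℓᵢ) = 2/64 + 32/64 + 16/64 + 4/64 + 1/64 + 32/64 + 16/64 + 8/64 + 8/64 = 119/64 = 1.859375.

1.859375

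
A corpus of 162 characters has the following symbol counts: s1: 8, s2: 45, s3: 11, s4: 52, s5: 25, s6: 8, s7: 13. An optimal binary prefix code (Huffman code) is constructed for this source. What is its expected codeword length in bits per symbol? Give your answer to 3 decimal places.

2.494 bits/symbol

Probabilities are the counts divided by 162.
Repeatedly combine the two least-probable nodes; the expected code length is the sum of the merged weights.
merge 4/81 + 4/81 → 8/81
merge 11/162 + 13/162 → 4/27
merge 8/81 + 4/27 → 20/81
merge 25/162 + 20/81 → 65/162
merge 5/18 + 26/81 → 97/162
merge 65/162 + 97/162 → 1
L = 8/81 + 4/27 + 20/81 + 65/162 + 97/162 + 1 = 202/81 ≈ 2.494 bits/symbol.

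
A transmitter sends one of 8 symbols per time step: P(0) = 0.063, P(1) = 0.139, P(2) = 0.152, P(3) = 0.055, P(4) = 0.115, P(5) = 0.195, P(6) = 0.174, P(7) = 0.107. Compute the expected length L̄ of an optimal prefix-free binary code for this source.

Repeatedly combine the two least-probable nodes; the expected code length is the sum of the merged weights.
merge 11/200 + 63/1000 → 59/500
merge 107/1000 + 23/200 → 111/500
merge 59/500 + 139/1000 → 257/1000
merge 19/125 + 87/500 → 163/500
merge 39/200 + 111/500 → 417/1000
merge 257/1000 + 163/500 → 583/1000
merge 417/1000 + 583/1000 → 1
L = 59/500 + 111/500 + 257/1000 + 163/500 + 417/1000 + 583/1000 + 1 = 2923/1000 = 2.923 bits/symbol.

2.923 bits/symbol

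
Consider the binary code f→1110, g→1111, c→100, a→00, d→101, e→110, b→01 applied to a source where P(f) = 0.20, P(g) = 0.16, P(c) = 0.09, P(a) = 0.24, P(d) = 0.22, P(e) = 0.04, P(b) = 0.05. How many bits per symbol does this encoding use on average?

L̄ = Σ pᵢ·ℓᵢ = 0.20·4 + 0.16·4 + 0.09·3 + 0.24·2 + 0.22·3 + 0.04·3 + 0.05·2 = 3.07 bits/symbol.

3.07 bits/symbol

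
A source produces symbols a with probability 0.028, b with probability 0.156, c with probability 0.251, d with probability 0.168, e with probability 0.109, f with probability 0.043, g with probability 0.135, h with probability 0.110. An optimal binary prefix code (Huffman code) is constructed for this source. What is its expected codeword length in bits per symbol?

2.82 bits/symbol

Repeatedly combine the two least-probable nodes; the expected code length is the sum of the merged weights.
merge 7/250 + 43/1000 → 71/1000
merge 71/1000 + 109/1000 → 9/50
merge 11/100 + 27/200 → 49/200
merge 39/250 + 21/125 → 81/250
merge 9/50 + 49/200 → 17/40
merge 251/1000 + 81/250 → 23/40
merge 17/40 + 23/40 → 1
L = 71/1000 + 9/50 + 49/200 + 81/250 + 17/40 + 23/40 + 1 = 141/50 = 2.82 bits/symbol.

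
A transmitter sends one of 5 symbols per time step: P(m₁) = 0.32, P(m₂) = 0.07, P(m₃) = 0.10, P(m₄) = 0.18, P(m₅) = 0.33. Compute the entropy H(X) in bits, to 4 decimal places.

2.0999 bits

H = −Σ pᵢ log₂ pᵢ.
−0.32·log₂(0.32) = 0.5260
−0.07·log₂(0.07) = 0.2686
−0.10·log₂(0.10) = 0.3322
−0.18·log₂(0.18) = 0.4453
−0.33·log₂(0.33) = 0.5278
Sum ≈ 2.0999 → 2.0999 bits.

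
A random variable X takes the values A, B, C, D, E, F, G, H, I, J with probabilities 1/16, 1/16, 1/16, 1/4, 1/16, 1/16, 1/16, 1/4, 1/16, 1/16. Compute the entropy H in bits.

Each probability is a power of 1/2, so log₂(1/p) is an integer.
H = Σ p·log₂(1/p) = 1/16·4 + 1/16·4 + 1/16·4 + 1/4·2 + 1/16·4 + 1/16·4 + 1/16·4 + 1/4·2 + 1/16·4 + 1/16·4 = 3 bits.

3 bits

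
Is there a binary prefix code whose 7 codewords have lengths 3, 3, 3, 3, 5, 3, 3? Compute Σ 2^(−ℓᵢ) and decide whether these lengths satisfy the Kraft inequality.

0.78125; yes

With common denominator 2^5 = 32: Σ 2^(−ℓᵢ) = 4/32 + 4/32 + 4/32 + 4/32 + 1/32 + 4/32 + 4/32 = 25/32 = 0.78125.
Kraft's inequality requires Σ ≤ 1; here Σ = 0.78125 ≤ 1, so such a prefix code exists.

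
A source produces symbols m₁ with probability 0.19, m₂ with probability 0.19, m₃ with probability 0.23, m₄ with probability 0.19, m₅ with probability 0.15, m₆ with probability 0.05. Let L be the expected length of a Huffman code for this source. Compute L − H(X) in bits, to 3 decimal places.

Entropy H = −Σ p log₂ p ≈ 2.4800 bits.
Huffman merges: 1/20+3/20→1/5; 19/100+19/100→19/50; 19/100+1/5→39/100; 23/100+19/50→61/100; 39/100+61/100→1. L = 129/50 ≈ 2.5800.
L − H = 2.5800 − 2.4800 = 0.100 bits.

0.100 bits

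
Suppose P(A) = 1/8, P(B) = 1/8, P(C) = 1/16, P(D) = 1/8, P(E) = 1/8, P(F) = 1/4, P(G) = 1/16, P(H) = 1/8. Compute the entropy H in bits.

Each probability is a power of 1/2, so log₂(1/p) is an integer.
H = Σ p·log₂(1/p) = 1/8·3 + 1/8·3 + 1/16·4 + 1/8·3 + 1/8·3 + 1/4·2 + 1/16·4 + 1/8·3 = 2.875 bits.

2.875 bits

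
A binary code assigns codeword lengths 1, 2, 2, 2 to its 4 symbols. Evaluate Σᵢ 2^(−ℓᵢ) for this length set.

With common denominator 2^2 = 4: Σ 2^(−ℓᵢ) = 2/4 + 1/4 + 1/4 + 1/4 = 5/4 = 1.25.

1.25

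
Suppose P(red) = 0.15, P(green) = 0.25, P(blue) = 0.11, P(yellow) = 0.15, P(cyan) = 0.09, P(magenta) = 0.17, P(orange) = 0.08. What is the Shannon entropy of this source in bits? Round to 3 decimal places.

2.710 bits

H = −Σ pᵢ log₂ pᵢ.
−0.15·log₂(0.15) = 0.4105
−0.25·log₂(0.25) = 0.5000
−0.11·log₂(0.11) = 0.3503
−0.15·log₂(0.15) = 0.4105
−0.09·log₂(0.09) = 0.3127
−0.17·log₂(0.17) = 0.4346
−0.08·log₂(0.08) = 0.2915
Sum ≈ 2.7101 → 2.710 bits.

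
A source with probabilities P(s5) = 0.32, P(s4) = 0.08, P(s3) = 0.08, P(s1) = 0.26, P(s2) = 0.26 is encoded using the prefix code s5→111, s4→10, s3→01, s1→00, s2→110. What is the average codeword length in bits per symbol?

L̄ = Σ pᵢ·ℓᵢ = 0.32·3 + 0.08·2 + 0.08·2 + 0.26·2 + 0.26·3 = 2.58 bits/symbol.

2.58 bits/symbol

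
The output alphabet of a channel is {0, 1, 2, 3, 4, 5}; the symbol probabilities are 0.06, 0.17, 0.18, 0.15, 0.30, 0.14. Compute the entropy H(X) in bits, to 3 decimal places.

H = −Σ pᵢ log₂ pᵢ.
−0.06·log₂(0.06) = 0.2435
−0.17·log₂(0.17) = 0.4346
−0.18·log₂(0.18) = 0.4453
−0.15·log₂(0.15) = 0.4105
−0.30·log₂(0.30) = 0.5211
−0.14·log₂(0.14) = 0.3971
Sum ≈ 2.4522 → 2.452 bits.

2.452 bits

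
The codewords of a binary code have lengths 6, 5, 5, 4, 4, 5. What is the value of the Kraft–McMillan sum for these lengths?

0.234375

With common denominator 2^6 = 64: Σ 2^(−ℓᵢ) = 1/64 + 2/64 + 2/64 + 4/64 + 4/64 + 2/64 = 15/64 = 0.234375.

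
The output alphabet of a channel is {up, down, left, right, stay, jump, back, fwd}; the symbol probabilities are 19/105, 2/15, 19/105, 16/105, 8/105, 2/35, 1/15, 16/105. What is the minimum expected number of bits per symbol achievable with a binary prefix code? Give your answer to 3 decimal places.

Repeatedly combine the two least-probable nodes; the expected code length is the sum of the merged weights.
merge 2/35 + 1/15 → 13/105
merge 8/105 + 13/105 → 1/5
merge 2/15 + 16/105 → 2/7
merge 16/105 + 19/105 → 1/3
merge 19/105 + 1/5 → 8/21
merge 2/7 + 1/3 → 13/21
merge 8/21 + 13/21 → 1
L = 13/105 + 1/5 + 2/7 + 1/3 + 8/21 + 13/21 + 1 = 103/35 ≈ 2.943 bits/symbol.

2.943 bits/symbol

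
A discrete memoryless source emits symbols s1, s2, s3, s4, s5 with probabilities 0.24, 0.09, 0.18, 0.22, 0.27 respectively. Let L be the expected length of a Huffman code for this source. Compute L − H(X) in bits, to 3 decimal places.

0.027 bits

Entropy H = −Σ p log₂ p ≈ 2.2427 bits.
Huffman merges: 9/100+9/50→27/100; 11/50+6/25→23/50; 27/100+27/100→27/50; 23/50+27/50→1. L = 227/100 ≈ 2.2700.
L − H = 2.2700 − 2.2427 = 0.027 bits.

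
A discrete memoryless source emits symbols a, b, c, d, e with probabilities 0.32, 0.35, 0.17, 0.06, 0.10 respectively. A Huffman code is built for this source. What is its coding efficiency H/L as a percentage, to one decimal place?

Entropy H = −Σ p log₂ p ≈ 2.0664 bits.
Huffman merges: 3/50+1/10→4/25; 4/25+17/100→33/100; 8/25+33/100→13/20; 7/20+13/20→1. L = 107/50 ≈ 2.1400.
Efficiency = H/L = 2.0664/2.1400 = 96.6%.

96.6%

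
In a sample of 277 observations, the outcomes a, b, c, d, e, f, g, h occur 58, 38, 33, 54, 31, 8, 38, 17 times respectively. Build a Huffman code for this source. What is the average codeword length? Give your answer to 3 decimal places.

Probabilities are the counts divided by 277.
Repeatedly combine the two least-probable nodes; the expected code length is the sum of the merged weights.
merge 8/277 + 17/277 → 25/277
merge 25/277 + 31/277 → 56/277
merge 33/277 + 38/277 → 71/277
merge 38/277 + 54/277 → 92/277
merge 56/277 + 58/277 → 114/277
merge 71/277 + 92/277 → 163/277
merge 114/277 + 163/277 → 1
L = 25/277 + 56/277 + 71/277 + 92/277 + 114/277 + 163/277 + 1 = 798/277 ≈ 2.881 bits/symbol.

2.881 bits/symbol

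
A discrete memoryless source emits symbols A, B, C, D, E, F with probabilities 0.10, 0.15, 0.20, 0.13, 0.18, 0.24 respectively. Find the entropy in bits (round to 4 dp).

2.5292 bits

H = −Σ pᵢ log₂ pᵢ.
−0.10·log₂(0.10) = 0.3322
−0.15·log₂(0.15) = 0.4105
−0.20·log₂(0.20) = 0.4644
−0.13·log₂(0.13) = 0.3826
−0.18·log₂(0.18) = 0.4453
−0.24·log₂(0.24) = 0.4941
Sum ≈ 2.5292 → 2.5292 bits.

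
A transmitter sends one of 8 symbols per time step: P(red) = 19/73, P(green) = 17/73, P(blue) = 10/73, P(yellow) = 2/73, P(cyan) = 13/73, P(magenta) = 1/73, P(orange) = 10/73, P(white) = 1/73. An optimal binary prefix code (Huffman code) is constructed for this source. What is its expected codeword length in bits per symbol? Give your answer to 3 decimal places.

Repeatedly combine the two least-probable nodes; the expected code length is the sum of the merged weights.
merge 1/73 + 1/73 → 2/73
merge 2/73 + 2/73 → 4/73
merge 4/73 + 10/73 → 14/73
merge 10/73 + 13/73 → 23/73
merge 14/73 + 17/73 → 31/73
merge 19/73 + 23/73 → 42/73
merge 31/73 + 42/73 → 1
L = 2/73 + 4/73 + 14/73 + 23/73 + 31/73 + 42/73 + 1 = 189/73 ≈ 2.589 bits/symbol.

2.589 bits/symbol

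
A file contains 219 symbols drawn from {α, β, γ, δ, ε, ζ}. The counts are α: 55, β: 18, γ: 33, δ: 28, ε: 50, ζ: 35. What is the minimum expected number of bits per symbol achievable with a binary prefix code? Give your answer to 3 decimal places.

2.521 bits/symbol

Probabilities are the counts divided by 219.
Repeatedly combine the two least-probable nodes; the expected code length is the sum of the merged weights.
merge 6/73 + 28/219 → 46/219
merge 11/73 + 35/219 → 68/219
merge 46/219 + 50/219 → 32/73
merge 55/219 + 68/219 → 41/73
merge 32/73 + 41/73 → 1
L = 46/219 + 68/219 + 32/73 + 41/73 + 1 = 184/73 ≈ 2.521 bits/symbol.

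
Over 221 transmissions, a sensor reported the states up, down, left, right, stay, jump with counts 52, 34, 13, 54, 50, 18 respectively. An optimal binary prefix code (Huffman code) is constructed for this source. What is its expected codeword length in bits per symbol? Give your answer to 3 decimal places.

2.434 bits/symbol

Probabilities are the counts divided by 221.
Repeatedly combine the two least-probable nodes; the expected code length is the sum of the merged weights.
merge 1/17 + 18/221 → 31/221
merge 31/221 + 2/13 → 5/17
merge 50/221 + 4/17 → 6/13
merge 54/221 + 5/17 → 7/13
merge 6/13 + 7/13 → 1
L = 31/221 + 5/17 + 6/13 + 7/13 + 1 = 538/221 ≈ 2.434 bits/symbol.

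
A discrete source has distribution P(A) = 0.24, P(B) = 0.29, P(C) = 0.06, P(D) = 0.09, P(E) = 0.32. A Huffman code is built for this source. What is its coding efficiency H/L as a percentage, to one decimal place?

97.4%

Entropy H = −Σ p log₂ p ≈ 2.0943 bits.
Huffman merges: 3/50+9/100→3/20; 3/20+6/25→39/100; 29/100+8/25→61/100; 39/100+61/100→1. L = 43/20 ≈ 2.1500.
Efficiency = H/L = 2.0943/2.1500 = 97.4%.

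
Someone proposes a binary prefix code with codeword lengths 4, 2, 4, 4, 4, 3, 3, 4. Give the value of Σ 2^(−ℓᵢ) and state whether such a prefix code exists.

With common denominator 2^4 = 16: Σ 2^(−ℓᵢ) = 1/16 + 4/16 + 1/16 + 1/16 + 1/16 + 2/16 + 2/16 + 1/16 = 13/16 = 0.8125.
Kraft's inequality requires Σ ≤ 1; here Σ = 0.8125 ≤ 1, so such a prefix code exists.

0.8125; yes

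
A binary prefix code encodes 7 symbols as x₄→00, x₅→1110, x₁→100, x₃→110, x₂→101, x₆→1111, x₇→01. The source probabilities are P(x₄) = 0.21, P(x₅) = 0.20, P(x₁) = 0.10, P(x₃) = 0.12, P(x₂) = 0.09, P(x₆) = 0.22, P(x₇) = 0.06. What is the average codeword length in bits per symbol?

3.15 bits/symbol

L̄ = Σ pᵢ·ℓᵢ = 0.21·2 + 0.20·4 + 0.10·3 + 0.12·3 + 0.09·3 + 0.22·4 + 0.06·2 = 3.15 bits/symbol.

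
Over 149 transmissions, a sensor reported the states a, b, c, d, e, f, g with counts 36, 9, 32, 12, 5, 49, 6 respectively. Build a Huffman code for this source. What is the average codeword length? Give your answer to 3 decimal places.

Probabilities are the counts divided by 149.
Repeatedly combine the two least-probable nodes; the expected code length is the sum of the merged weights.
merge 5/149 + 6/149 → 11/149
merge 9/149 + 11/149 → 20/149
merge 12/149 + 20/149 → 32/149
merge 32/149 + 32/149 → 64/149
merge 36/149 + 49/149 → 85/149
merge 64/149 + 85/149 → 1
L = 11/149 + 20/149 + 32/149 + 64/149 + 85/149 + 1 = 361/149 ≈ 2.423 bits/symbol.

2.423 bits/symbol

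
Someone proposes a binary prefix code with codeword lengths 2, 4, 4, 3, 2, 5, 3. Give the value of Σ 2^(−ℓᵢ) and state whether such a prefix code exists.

With common denominator 2^5 = 32: Σ 2^(−ℓᵢ) = 8/32 + 2/32 + 2/32 + 4/32 + 8/32 + 1/32 + 4/32 = 29/32 = 0.90625.
Kraft's inequality requires Σ ≤ 1; here Σ = 0.90625 ≤ 1, so such a prefix code exists.

0.90625; yes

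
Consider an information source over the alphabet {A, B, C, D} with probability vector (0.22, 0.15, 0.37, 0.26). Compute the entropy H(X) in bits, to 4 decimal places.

1.9271 bits

H = −Σ pᵢ log₂ pᵢ.
−0.22·log₂(0.22) = 0.4806
−0.15·log₂(0.15) = 0.4105
−0.37·log₂(0.37) = 0.5307
−0.26·log₂(0.26) = 0.5053
Sum ≈ 1.9271 → 1.9271 bits.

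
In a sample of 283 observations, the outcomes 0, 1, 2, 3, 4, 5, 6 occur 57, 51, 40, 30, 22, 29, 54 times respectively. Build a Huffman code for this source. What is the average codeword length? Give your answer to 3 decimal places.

Probabilities are the counts divided by 283.
Repeatedly combine the two least-probable nodes; the expected code length is the sum of the merged weights.
merge 22/283 + 29/283 → 51/283
merge 30/283 + 40/283 → 70/283
merge 51/283 + 51/283 → 102/283
merge 54/283 + 57/283 → 111/283
merge 70/283 + 102/283 → 172/283
merge 111/283 + 172/283 → 1
L = 51/283 + 70/283 + 102/283 + 111/283 + 172/283 + 1 = 789/283 ≈ 2.788 bits/symbol.

2.788 bits/symbol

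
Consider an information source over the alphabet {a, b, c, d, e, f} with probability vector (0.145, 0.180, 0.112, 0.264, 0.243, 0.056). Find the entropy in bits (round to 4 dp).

2.4391 bits

H = −Σ pᵢ log₂ pᵢ.
−0.145·log₂(0.145) = 0.4040
−0.180·log₂(0.180) = 0.4453
−0.112·log₂(0.112) = 0.3537
−0.264·log₂(0.264) = 0.5072
−0.243·log₂(0.243) = 0.4960
−0.056·log₂(0.056) = 0.2329
Sum ≈ 2.4391 → 2.4391 bits.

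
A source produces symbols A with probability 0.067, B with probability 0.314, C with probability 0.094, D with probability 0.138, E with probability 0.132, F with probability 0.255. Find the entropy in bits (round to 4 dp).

H = −Σ pᵢ log₂ pᵢ.
−0.067·log₂(0.067) = 0.2613
−0.314·log₂(0.314) = 0.5247
−0.094·log₂(0.094) = 0.3207
−0.138·log₂(0.138) = 0.3943
−0.132·log₂(0.132) = 0.3856
−0.255·log₂(0.255) = 0.5027
Sum ≈ 2.3893 → 2.3893 bits.

2.3893 bits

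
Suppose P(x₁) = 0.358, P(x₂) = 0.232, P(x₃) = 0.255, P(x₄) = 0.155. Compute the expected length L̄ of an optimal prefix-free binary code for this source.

Repeatedly combine the two least-probable nodes; the expected code length is the sum of the merged weights.
merge 31/200 + 29/125 → 387/1000
merge 51/200 + 179/500 → 613/1000
merge 387/1000 + 613/1000 → 1
L = 387/1000 + 613/1000 + 1 = 2 bits/symbol.

2 bits/symbol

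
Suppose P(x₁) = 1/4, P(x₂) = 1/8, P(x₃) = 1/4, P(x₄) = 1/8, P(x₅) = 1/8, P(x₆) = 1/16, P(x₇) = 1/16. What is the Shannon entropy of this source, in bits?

Each probability is a power of 1/2, so log₂(1/p) is an integer.
H = Σ p·log₂(1/p) = 1/4·2 + 1/8·3 + 1/4·2 + 1/8·3 + 1/8·3 + 1/16·4 + 1/16·4 = 2.625 bits.

2.625 bits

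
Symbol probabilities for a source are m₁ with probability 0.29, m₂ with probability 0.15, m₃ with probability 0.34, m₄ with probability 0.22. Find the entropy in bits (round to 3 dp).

1.938 bits

H = −Σ pᵢ log₂ pᵢ.
−0.29·log₂(0.29) = 0.5179
−0.15·log₂(0.15) = 0.4105
−0.34·log₂(0.34) = 0.5292
−0.22·log₂(0.22) = 0.4806
Sum ≈ 1.9382 → 1.938 bits.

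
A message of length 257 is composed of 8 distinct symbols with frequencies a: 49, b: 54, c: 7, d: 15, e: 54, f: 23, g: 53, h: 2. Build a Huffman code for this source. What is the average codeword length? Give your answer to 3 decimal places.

Probabilities are the counts divided by 257.
Repeatedly combine the two least-probable nodes; the expected code length is the sum of the merged weights.
merge 2/257 + 7/257 → 9/257
merge 9/257 + 15/257 → 24/257
merge 23/257 + 24/257 → 47/257
merge 47/257 + 49/257 → 96/257
merge 53/257 + 54/257 → 107/257
merge 54/257 + 96/257 → 150/257
merge 107/257 + 150/257 → 1
L = 9/257 + 24/257 + 47/257 + 96/257 + 107/257 + 150/257 + 1 = 690/257 ≈ 2.685 bits/symbol.

2.685 bits/symbol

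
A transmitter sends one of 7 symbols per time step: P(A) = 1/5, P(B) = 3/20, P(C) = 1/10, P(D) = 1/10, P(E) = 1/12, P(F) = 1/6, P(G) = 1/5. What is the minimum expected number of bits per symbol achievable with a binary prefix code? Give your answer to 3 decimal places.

Repeatedly combine the two least-probable nodes; the expected code length is the sum of the merged weights.
merge 1/12 + 1/10 → 11/60
merge 1/10 + 3/20 → 1/4
merge 1/6 + 11/60 → 7/20
merge 1/5 + 1/5 → 2/5
merge 1/4 + 7/20 → 3/5
merge 2/5 + 3/5 → 1
L = 11/60 + 1/4 + 7/20 + 2/5 + 3/5 + 1 = 167/60 ≈ 2.783 bits/symbol.

2.783 bits/symbol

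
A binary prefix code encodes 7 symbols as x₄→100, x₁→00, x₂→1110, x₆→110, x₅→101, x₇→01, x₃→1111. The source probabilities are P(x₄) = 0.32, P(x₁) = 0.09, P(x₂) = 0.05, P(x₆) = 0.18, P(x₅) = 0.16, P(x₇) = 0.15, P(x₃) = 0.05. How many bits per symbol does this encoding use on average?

L̄ = Σ pᵢ·ℓᵢ = 0.32·3 + 0.09·2 + 0.05·4 + 0.18·3 + 0.16·3 + 0.15·2 + 0.05·4 = 2.86 bits/symbol.

2.86 bits/symbol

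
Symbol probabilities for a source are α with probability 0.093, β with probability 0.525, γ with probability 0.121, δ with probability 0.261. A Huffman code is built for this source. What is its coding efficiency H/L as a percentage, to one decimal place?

99.5%

Entropy H = −Σ p log₂ p ≈ 1.6812 bits.
Huffman merges: 93/1000+121/1000→107/500; 107/500+261/1000→19/40; 19/40+21/40→1. L = 1689/1000 ≈ 1.6890.
Efficiency = H/L = 1.6812/1.6890 = 99.5%.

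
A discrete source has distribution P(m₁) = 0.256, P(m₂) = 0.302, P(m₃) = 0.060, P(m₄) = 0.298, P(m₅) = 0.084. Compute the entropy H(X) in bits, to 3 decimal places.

H = −Σ pᵢ log₂ pᵢ.
−0.256·log₂(0.256) = 0.5032
−0.302·log₂(0.302) = 0.5217
−0.060·log₂(0.060) = 0.2435
−0.298·log₂(0.298) = 0.5205
−0.084·log₂(0.084) = 0.3002
Sum ≈ 2.0891 → 2.089 bits.

2.089 bits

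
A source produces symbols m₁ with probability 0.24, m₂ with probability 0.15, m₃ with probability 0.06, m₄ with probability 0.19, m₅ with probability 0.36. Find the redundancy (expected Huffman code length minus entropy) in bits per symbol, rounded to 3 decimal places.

Entropy H = −Σ p log₂ p ≈ 2.1341 bits.
Huffman merges: 3/50+3/20→21/100; 19/100+21/100→2/5; 6/25+9/25→3/5; 2/5+3/5→1. L = 221/100 ≈ 2.2100.
L − H = 2.2100 − 2.1341 = 0.076 bits.

0.076 bits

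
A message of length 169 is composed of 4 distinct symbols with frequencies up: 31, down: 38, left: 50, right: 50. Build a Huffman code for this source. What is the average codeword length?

Probabilities are the counts divided by 169.
Repeatedly combine the two least-probable nodes; the expected code length is the sum of the merged weights.
merge 31/169 + 38/169 → 69/169
merge 50/169 + 50/169 → 100/169
merge 69/169 + 100/169 → 1
L = 69/169 + 100/169 + 1 = 2 bits/symbol.

2 bits/symbol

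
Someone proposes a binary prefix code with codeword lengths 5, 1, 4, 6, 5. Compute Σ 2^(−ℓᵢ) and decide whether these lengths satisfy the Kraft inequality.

With common denominator 2^6 = 64: Σ 2^(−ℓᵢ) = 2/64 + 32/64 + 4/64 + 1/64 + 2/64 = 41/64 = 0.640625.
Kraft's inequality requires Σ ≤ 1; here Σ = 0.640625 ≤ 1, so such a prefix code exists.

0.640625; yes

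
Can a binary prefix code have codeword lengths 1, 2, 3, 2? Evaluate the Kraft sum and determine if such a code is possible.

1.125; no

With common denominator 2^3 = 8: Σ 2^(−ℓᵢ) = 4/8 + 2/8 + 1/8 + 2/8 = 9/8 = 1.125.
Kraft's inequality requires Σ ≤ 1; here Σ = 1.125 > 1, so no such prefix code exists.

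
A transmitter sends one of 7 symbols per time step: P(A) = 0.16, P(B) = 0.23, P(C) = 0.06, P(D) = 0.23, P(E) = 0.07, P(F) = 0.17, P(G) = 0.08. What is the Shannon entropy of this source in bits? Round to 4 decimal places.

2.6365 bits

H = −Σ pᵢ log₂ pᵢ.
−0.16·log₂(0.16) = 0.4230
−0.23·log₂(0.23) = 0.4877
−0.06·log₂(0.06) = 0.2435
−0.23·log₂(0.23) = 0.4877
−0.07·log₂(0.07) = 0.2686
−0.17·log₂(0.17) = 0.4346
−0.08·log₂(0.08) = 0.2915
Sum ≈ 2.6365 → 2.6365 bits.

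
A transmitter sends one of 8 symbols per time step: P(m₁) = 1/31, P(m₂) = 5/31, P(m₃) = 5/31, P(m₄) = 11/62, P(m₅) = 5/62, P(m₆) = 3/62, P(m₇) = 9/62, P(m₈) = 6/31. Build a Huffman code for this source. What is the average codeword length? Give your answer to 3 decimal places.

Repeatedly combine the two least-probable nodes; the expected code length is the sum of the merged weights.
merge 1/31 + 3/62 → 5/62
merge 5/62 + 5/62 → 5/31
merge 9/62 + 5/31 → 19/62
merge 5/31 + 5/31 → 10/31
merge 11/62 + 6/31 → 23/62
merge 19/62 + 10/31 → 39/62
merge 23/62 + 39/62 → 1
L = 5/62 + 5/31 + 19/62 + 10/31 + 23/62 + 39/62 + 1 = 89/31 ≈ 2.871 bits/symbol.

2.871 bits/symbol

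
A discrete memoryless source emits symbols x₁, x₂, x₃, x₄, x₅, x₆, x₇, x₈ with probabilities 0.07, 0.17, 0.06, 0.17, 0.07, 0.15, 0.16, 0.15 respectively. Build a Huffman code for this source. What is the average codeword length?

2.96 bits/symbol

Repeatedly combine the two least-probable nodes; the expected code length is the sum of the merged weights.
merge 3/50 + 7/100 → 13/100
merge 7/100 + 13/100 → 1/5
merge 3/20 + 3/20 → 3/10
merge 4/25 + 17/100 → 33/100
merge 17/100 + 1/5 → 37/100
merge 3/10 + 33/100 → 63/100
merge 37/100 + 63/100 → 1
L = 13/100 + 1/5 + 3/10 + 33/100 + 37/100 + 63/100 + 1 = 74/25 = 2.96 bits/symbol.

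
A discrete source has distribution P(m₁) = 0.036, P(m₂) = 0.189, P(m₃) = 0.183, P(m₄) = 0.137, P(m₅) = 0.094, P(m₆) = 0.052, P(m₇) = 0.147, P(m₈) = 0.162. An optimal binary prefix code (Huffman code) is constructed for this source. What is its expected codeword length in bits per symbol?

Repeatedly combine the two least-probable nodes; the expected code length is the sum of the merged weights.
merge 9/250 + 13/250 → 11/125
merge 11/125 + 47/500 → 91/500
merge 137/1000 + 147/1000 → 71/250
merge 81/500 + 91/500 → 43/125
merge 183/1000 + 189/1000 → 93/250
merge 71/250 + 43/125 → 157/250
merge 93/250 + 157/250 → 1
L = 11/125 + 91/500 + 71/250 + 43/125 + 93/250 + 157/250 + 1 = 1449/500 = 2.898 bits/symbol.

2.898 bits/symbol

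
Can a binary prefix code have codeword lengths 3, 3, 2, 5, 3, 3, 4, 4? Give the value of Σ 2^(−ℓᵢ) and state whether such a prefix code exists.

0.90625; yes

With common denominator 2^5 = 32: Σ 2^(−ℓᵢ) = 4/32 + 4/32 + 8/32 + 1/32 + 4/32 + 4/32 + 2/32 + 2/32 = 29/32 = 0.90625.
Kraft's inequality requires Σ ≤ 1; here Σ = 0.90625 ≤ 1, so such a prefix code exists.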